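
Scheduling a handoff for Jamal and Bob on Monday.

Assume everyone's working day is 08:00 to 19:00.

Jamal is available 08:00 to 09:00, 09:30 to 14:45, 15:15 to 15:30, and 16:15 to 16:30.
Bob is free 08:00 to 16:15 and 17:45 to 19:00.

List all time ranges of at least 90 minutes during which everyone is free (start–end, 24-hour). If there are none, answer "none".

Jamal ∩ Bob: 08:00–09:00, 09:30–14:45, 15:15–15:30.
Windows ≥ 90 min: 09:30–14:45.

09:30–14:45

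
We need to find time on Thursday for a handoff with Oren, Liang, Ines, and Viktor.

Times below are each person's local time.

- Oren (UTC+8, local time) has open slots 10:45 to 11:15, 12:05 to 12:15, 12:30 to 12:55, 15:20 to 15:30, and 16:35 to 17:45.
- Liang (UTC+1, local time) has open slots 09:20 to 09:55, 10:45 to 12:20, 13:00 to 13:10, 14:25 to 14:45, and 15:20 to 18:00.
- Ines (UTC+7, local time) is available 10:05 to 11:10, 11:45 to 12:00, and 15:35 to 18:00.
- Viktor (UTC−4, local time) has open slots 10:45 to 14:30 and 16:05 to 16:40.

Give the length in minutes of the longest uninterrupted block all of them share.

0 minutes

Oren → UTC: 02:45–03:15, 04:05–04:15, 04:30–04:55, 07:20–07:30, 08:35–09:45.
Liang → UTC: 08:20–08:55, 09:45–11:20, 12:00–12:10, 13:25–13:45, 14:20–17:00.
Ines → UTC: 03:05–04:10, 04:45–05:00, 08:35–11:00.
Viktor → UTC: 14:45–18:30, 20:05–20:40.
Oren ∩ Liang: 08:35–08:55.
Oren ∩ Liang ∩ Ines: 08:35–08:55.
Oren ∩ Liang ∩ Ines ∩ Viktor: (none).
No common window.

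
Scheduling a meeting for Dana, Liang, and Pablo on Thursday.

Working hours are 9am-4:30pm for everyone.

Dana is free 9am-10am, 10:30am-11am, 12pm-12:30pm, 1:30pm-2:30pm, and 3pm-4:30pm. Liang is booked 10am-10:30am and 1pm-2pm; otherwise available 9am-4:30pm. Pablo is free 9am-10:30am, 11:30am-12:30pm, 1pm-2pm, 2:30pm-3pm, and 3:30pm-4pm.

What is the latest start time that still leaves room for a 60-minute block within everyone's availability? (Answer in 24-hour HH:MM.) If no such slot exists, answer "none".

Liang free within 09:00–16:30: 09:00–10:00, 10:30–13:00, 14:00–16:30.
Dana ∩ Liang: 09:00–10:00, 10:30–11:00, 12:00–12:30, 14:00–14:30, 15:00–16:30.
Dana ∩ Liang ∩ Pablo: 09:00–10:00, 12:00–12:30, 15:30–16:00.
Windows ≥ 60 min: 09:00–10:00.
Latest start in the last window 09:00–10:00 is 10:00 − 60 min = 09:00.

09:00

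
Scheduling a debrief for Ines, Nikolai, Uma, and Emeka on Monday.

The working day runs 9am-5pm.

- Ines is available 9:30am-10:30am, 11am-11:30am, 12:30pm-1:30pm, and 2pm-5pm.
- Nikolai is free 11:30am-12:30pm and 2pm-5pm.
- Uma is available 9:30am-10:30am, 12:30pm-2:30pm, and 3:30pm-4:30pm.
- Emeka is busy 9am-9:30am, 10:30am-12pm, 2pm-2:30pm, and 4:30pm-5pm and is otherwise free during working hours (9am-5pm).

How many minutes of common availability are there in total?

Emeka free within 09:00–17:00: 09:30–10:30, 12:00–14:00, 14:30–16:30.
Ines ∩ Nikolai: 14:00–17:00.
Ines ∩ Nikolai ∩ Uma: 14:00–14:30, 15:30–16:30.
Ines ∩ Nikolai ∩ Uma ∩ Emeka: 15:30–16:30.
Total common minutes: 60.

60 minutes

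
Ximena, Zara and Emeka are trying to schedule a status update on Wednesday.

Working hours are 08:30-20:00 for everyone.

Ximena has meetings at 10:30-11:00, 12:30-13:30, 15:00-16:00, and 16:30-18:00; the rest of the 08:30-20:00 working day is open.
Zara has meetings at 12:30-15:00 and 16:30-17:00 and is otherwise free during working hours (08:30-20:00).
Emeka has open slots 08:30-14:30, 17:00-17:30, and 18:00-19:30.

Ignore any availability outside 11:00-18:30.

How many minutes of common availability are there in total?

120 minutes

Ximena free within 08:30–20:00: 08:30–10:30, 11:00–12:30, 13:30–15:00, 16:00–16:30, 18:00–20:00.
Zara free within 08:30–20:00: 08:30–12:30, 15:00–16:30, 17:00–20:00.
Ximena ∩ Zara: 08:30–10:30, 11:00–12:30, 16:00–16:30, 18:00–20:00.
Ximena ∩ Zara ∩ Emeka: 08:30–10:30, 11:00–12:30, 18:00–19:30.
Restricted to 11:00–18:30: 11:00–12:30, 18:00–18:30.
Total common minutes: 90 + 30 = 120.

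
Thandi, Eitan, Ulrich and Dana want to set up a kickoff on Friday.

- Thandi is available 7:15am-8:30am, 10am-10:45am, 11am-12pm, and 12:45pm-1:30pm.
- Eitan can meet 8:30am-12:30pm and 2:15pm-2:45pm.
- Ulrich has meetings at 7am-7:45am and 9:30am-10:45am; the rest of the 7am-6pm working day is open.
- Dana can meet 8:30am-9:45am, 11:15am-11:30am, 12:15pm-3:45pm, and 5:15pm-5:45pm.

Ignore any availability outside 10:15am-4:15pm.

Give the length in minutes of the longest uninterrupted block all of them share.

Ulrich free within 07:00–18:00: 07:45–09:30, 10:45–18:00.
Thandi ∩ Eitan: 10:00–10:45, 11:00–12:00.
Thandi ∩ Eitan ∩ Ulrich: 11:00–12:00.
Thandi ∩ Eitan ∩ Ulrich ∩ Dana: 11:15–11:30.
Restricted to 10:15–16:15: 11:15–11:30.
Single common window of 15 minutes.

15 minutes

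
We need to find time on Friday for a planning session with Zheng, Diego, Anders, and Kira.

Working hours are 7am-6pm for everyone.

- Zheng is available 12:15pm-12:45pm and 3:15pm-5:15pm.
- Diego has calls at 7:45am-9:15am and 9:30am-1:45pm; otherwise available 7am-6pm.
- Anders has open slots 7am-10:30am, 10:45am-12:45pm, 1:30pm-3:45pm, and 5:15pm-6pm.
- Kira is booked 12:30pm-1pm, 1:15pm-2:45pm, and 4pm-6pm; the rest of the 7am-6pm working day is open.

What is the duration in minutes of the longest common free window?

30 minutes

Diego free within 07:00–18:00: 07:00–07:45, 09:15–09:30, 13:45–18:00.
Kira free within 07:00–18:00: 07:00–12:30, 13:00–13:15, 14:45–16:00.
Zheng ∩ Diego: 15:15–17:15.
Zheng ∩ Diego ∩ Anders: 15:15–15:45.
Zheng ∩ Diego ∩ Anders ∩ Kira: 15:15–15:45.
Single common window of 30 minutes.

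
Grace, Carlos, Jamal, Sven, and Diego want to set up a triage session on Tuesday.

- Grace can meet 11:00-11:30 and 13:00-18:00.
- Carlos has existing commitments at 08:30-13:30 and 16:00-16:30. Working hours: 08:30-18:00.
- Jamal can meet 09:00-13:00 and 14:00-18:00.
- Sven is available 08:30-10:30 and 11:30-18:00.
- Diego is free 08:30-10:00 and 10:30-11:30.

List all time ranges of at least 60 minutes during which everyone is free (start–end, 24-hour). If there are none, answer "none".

none

Carlos free within 08:30–18:00: 13:30–16:00, 16:30–18:00.
Grace ∩ Carlos: 13:30–16:00, 16:30–18:00.
Grace ∩ Carlos ∩ Jamal: 14:00–16:00, 16:30–18:00.
Grace ∩ Carlos ∩ Jamal ∩ Sven: 14:00–16:00, 16:30–18:00.
Grace ∩ Carlos ∩ Jamal ∩ Sven ∩ Diego: (none).
Windows ≥ 60 min: (none).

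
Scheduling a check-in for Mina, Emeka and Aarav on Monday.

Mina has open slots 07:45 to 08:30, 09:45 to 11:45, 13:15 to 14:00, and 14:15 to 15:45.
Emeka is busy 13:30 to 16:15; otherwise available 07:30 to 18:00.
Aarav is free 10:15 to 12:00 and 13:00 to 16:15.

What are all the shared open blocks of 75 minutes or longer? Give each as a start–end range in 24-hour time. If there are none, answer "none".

10:15–11:45

Emeka free within 07:30–18:00: 07:30–13:30, 16:15–18:00.
Mina ∩ Emeka: 07:45–08:30, 09:45–11:45, 13:15–13:30.
Mina ∩ Emeka ∩ Aarav: 10:15–11:45, 13:15–13:30.
Windows ≥ 75 min: 10:15–11:45.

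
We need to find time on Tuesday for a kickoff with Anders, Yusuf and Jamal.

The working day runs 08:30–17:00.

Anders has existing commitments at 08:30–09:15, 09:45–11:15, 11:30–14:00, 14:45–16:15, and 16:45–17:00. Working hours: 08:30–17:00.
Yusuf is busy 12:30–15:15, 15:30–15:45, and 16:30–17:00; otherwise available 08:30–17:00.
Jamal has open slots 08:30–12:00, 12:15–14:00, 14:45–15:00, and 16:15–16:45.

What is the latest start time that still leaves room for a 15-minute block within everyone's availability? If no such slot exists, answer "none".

Anders free within 08:30–17:00: 09:15–09:45, 11:15–11:30, 14:00–14:45, 16:15–16:45.
Yusuf free within 08:30–17:00: 08:30–12:30, 15:15–15:30, 15:45–16:30.
Anders ∩ Yusuf: 09:15–09:45, 11:15–11:30, 16:15–16:30.
Anders ∩ Yusuf ∩ Jamal: 09:15–09:45, 11:15–11:30, 16:15–16:30.
Windows ≥ 15 min: 09:15–09:45, 11:15–11:30, 16:15–16:30.
Latest start in the last window 16:15–16:30 is 16:30 − 15 min = 16:15.

16:15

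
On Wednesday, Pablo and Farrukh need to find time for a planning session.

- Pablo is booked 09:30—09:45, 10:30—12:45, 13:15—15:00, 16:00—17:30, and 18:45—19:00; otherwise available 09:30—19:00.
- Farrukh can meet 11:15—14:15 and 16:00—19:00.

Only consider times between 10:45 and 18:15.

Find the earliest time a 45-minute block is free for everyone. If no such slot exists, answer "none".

Pablo free within 09:30–19:00: 09:45–10:30, 12:45–13:15, 15:00–16:00, 17:30–18:45.
Pablo ∩ Farrukh: 12:45–13:15, 17:30–18:45.
Restricted to 10:45–18:15: 12:45–13:15, 17:30–18:15.
Windows ≥ 45 min: 17:30–18:15.
Earliest such window starts at 17:30.

17:30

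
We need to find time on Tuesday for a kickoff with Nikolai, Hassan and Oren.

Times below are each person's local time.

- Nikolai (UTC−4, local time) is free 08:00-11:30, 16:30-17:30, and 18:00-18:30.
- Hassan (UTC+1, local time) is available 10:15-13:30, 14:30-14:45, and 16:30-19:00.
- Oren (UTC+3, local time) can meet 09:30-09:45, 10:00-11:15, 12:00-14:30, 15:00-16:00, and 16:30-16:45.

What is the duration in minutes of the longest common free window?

30 minutes

Nikolai → UTC: 12:00–15:30, 20:30–21:30, 22:00–22:30.
Hassan → UTC: 09:15–12:30, 13:30–13:45, 15:30–18:00.
Oren → UTC: 06:30–06:45, 07:00–08:15, 09:00–11:30, 12:00–13:00, 13:30–13:45.
Nikolai ∩ Hassan: 12:00–12:30, 13:30–13:45.
Nikolai ∩ Hassan ∩ Oren: 12:00–12:30, 13:30–13:45.
Common window lengths: 30, 15 min; longest is 30.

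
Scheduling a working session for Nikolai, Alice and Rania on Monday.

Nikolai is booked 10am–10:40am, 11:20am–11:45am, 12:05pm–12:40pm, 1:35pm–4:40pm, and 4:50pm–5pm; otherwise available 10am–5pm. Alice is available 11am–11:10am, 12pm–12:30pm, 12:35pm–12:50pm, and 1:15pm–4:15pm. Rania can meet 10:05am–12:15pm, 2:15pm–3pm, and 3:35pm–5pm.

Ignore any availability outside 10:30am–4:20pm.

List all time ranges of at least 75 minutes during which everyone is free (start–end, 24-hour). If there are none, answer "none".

none

Nikolai free within 10:00–17:00: 10:40–11:20, 11:45–12:05, 12:40–13:35, 16:40–16:50.
Nikolai ∩ Alice: 11:00–11:10, 12:00–12:05, 12:40–12:50, 13:15–13:35.
Nikolai ∩ Alice ∩ Rania: 11:00–11:10, 12:00–12:05.
Restricted to 10:30–16:20: 11:00–11:10, 12:00–12:05.
Windows ≥ 75 min: (none).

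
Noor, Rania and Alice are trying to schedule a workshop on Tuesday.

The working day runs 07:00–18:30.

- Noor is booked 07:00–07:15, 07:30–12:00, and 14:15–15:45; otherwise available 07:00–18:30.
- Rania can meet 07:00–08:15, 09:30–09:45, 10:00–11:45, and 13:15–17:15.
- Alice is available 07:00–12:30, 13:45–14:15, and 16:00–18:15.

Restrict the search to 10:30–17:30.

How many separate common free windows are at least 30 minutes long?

Noor free within 07:00–18:30: 07:15–07:30, 12:00–14:15, 15:45–18:30.
Noor ∩ Rania: 07:15–07:30, 13:15–14:15, 15:45–17:15.
Noor ∩ Rania ∩ Alice: 07:15–07:30, 13:45–14:15, 16:00–17:15.
Restricted to 10:30–17:30: 13:45–14:15, 16:00–17:15.
Windows ≥ 30 min: 13:45–14:15, 16:00–17:15.
That's 2 windows.

2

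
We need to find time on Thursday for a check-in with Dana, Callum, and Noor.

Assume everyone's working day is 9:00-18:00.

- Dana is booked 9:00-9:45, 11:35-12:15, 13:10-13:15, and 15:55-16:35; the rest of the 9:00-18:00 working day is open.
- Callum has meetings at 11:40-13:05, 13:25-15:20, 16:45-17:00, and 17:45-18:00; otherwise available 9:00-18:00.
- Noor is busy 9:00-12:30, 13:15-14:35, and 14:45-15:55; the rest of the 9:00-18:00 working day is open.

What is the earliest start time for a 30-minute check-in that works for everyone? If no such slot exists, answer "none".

Dana free within 09:00–18:00: 09:45–11:35, 12:15–13:10, 13:15–15:55, 16:35–18:00.
Callum free within 09:00–18:00: 09:00–11:40, 13:05–13:25, 15:20–16:45, 17:00–17:45.
Noor free within 09:00–18:00: 12:30–13:15, 14:35–14:45, 15:55–18:00.
Dana ∩ Callum: 09:45–11:35, 13:05–13:10, 13:15–13:25, 15:20–15:55, 16:35–16:45, 17:00–17:45.
Dana ∩ Callum ∩ Noor: 13:05–13:10, 16:35–16:45, 17:00–17:45.
Windows ≥ 30 min: 17:00–17:45.
Earliest such window starts at 17:00.

17:00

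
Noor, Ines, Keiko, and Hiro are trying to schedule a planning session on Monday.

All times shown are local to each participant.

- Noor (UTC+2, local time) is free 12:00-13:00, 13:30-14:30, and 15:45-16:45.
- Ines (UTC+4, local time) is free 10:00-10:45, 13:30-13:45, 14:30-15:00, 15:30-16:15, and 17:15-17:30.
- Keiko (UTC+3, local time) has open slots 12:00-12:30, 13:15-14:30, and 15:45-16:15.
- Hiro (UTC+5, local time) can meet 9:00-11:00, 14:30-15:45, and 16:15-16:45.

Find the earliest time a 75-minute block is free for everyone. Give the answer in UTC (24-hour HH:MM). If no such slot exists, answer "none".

Noor → UTC: 10:00–11:00, 11:30–12:30, 13:45–14:45.
Ines → UTC: 06:00–06:45, 09:30–09:45, 10:30–11:00, 11:30–12:15, 13:15–13:30.
Keiko → UTC: 09:00–09:30, 10:15–11:30, 12:45–13:15.
Hiro → UTC: 04:00–06:00, 09:30–10:45, 11:15–11:45.
Noor ∩ Ines: 10:30–11:00, 11:30–12:15.
Noor ∩ Ines ∩ Keiko: 10:30–11:00.
Noor ∩ Ines ∩ Keiko ∩ Hiro: 10:30–10:45.
Windows ≥ 75 min: (none).

none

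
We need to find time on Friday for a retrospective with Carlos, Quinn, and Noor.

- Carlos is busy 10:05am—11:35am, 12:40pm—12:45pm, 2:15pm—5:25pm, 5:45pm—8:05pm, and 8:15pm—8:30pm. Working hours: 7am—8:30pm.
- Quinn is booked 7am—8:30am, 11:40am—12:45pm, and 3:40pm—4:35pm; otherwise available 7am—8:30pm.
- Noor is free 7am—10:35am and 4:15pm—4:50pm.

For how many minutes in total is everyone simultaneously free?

Carlos free within 07:00–20:30: 07:00–10:05, 11:35–12:40, 12:45–14:15, 17:25–17:45, 20:05–20:15.
Quinn free within 07:00–20:30: 08:30–11:40, 12:45–15:40, 16:35–20:30.
Carlos ∩ Quinn: 08:30–10:05, 11:35–11:40, 12:45–14:15, 17:25–17:45, 20:05–20:15.
Carlos ∩ Quinn ∩ Noor: 08:30–10:05.
Total common minutes: 95.

95 minutes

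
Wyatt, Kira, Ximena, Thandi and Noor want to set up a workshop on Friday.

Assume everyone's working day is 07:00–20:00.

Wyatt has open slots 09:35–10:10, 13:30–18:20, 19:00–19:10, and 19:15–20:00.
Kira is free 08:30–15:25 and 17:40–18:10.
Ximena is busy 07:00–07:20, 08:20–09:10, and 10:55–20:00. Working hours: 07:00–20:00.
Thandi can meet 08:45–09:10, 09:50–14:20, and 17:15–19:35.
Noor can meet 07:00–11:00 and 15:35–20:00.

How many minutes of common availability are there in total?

Ximena free within 07:00–20:00: 07:20–08:20, 09:10–10:55.
Wyatt ∩ Kira: 09:35–10:10, 13:30–15:25, 17:40–18:10.
Wyatt ∩ Kira ∩ Ximena: 09:35–10:10.
Wyatt ∩ Kira ∩ Ximena ∩ Thandi: 09:50–10:10.
Wyatt ∩ Kira ∩ Ximena ∩ Thandi ∩ Noor: 09:50–10:10.
Total common minutes: 20.

20 minutes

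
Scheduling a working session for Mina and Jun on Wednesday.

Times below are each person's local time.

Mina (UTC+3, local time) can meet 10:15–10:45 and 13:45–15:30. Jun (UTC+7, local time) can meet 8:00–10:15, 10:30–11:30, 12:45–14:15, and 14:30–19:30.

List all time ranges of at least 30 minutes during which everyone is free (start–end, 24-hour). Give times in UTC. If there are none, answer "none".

Mina → UTC: 07:15–07:45, 10:45–12:30.
Jun → UTC: 01:00–03:15, 03:30–04:30, 05:45–07:15, 07:30–12:30.
Mina ∩ Jun: 07:30–07:45, 10:45–12:30.
Windows ≥ 30 min: 10:45–12:30.

10:45–12:30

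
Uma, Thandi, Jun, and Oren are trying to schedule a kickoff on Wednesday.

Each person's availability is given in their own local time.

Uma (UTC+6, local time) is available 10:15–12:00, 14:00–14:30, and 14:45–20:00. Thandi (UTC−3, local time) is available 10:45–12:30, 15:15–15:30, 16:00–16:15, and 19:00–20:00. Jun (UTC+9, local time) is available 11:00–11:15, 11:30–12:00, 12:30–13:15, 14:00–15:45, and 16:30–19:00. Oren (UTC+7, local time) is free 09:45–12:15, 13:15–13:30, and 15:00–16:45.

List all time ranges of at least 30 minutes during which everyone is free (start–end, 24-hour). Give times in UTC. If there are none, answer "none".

none

Uma → UTC: 04:15–06:00, 08:00–08:30, 08:45–14:00.
Thandi → UTC: 13:45–15:30, 18:15–18:30, 19:00–19:15, 22:00–23:00.
Jun → UTC: 02:00–02:15, 02:30–03:00, 03:30–04:15, 05:00–06:45, 07:30–10:00.
Oren → UTC: 02:45–05:15, 06:15–06:30, 08:00–09:45.
Uma ∩ Thandi: 13:45–14:00.
Uma ∩ Thandi ∩ Jun: (none).
Uma ∩ Thandi ∩ Jun ∩ Oren: (none).
Windows ≥ 30 min: (none).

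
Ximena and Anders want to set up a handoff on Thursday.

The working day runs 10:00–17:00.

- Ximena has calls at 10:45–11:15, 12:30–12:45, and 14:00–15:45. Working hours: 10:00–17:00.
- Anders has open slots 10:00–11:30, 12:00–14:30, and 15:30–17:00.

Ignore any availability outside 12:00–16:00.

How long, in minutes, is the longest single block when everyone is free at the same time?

75 minutes

Ximena free within 10:00–17:00: 10:00–10:45, 11:15–12:30, 12:45–14:00, 15:45–17:00.
Ximena ∩ Anders: 10:00–10:45, 11:15–11:30, 12:00–12:30, 12:45–14:00, 15:45–17:00.
Restricted to 12:00–16:00: 12:00–12:30, 12:45–14:00, 15:45–16:00.
Common window lengths: 30, 75, 15 min; longest is 75.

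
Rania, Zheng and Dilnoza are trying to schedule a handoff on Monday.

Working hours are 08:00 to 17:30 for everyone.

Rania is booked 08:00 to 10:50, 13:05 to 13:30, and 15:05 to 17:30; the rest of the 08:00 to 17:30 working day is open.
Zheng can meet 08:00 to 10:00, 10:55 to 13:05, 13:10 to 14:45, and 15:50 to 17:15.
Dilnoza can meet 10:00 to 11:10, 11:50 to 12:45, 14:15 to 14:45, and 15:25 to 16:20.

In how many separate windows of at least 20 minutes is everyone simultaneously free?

2

Rania free within 08:00–17:30: 10:50–13:05, 13:30–15:05.
Rania ∩ Zheng: 10:55–13:05, 13:30–14:45.
Rania ∩ Zheng ∩ Dilnoza: 10:55–11:10, 11:50–12:45, 14:15–14:45.
Windows ≥ 20 min: 11:50–12:45, 14:15–14:45.
That's 2 windows.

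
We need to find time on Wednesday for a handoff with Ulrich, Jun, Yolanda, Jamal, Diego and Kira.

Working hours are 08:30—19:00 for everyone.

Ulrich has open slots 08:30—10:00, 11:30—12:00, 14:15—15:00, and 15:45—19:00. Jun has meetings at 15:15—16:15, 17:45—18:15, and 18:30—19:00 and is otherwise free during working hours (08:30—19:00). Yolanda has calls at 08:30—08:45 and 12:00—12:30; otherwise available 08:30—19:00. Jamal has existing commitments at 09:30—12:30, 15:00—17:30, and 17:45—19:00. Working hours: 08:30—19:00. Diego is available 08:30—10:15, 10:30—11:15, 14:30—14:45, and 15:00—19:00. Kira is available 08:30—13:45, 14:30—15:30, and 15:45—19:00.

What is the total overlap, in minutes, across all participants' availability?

Jun free within 08:30–19:00: 08:30–15:15, 16:15–17:45, 18:15–18:30.
Yolanda free within 08:30–19:00: 08:45–12:00, 12:30–19:00.
Jamal free within 08:30–19:00: 08:30–09:30, 12:30–15:00, 17:30–17:45.
Ulrich ∩ Jun: 08:30–10:00, 11:30–12:00, 14:15–15:00, 16:15–17:45, 18:15–18:30.
Ulrich ∩ Jun ∩ Yolanda: 08:45–10:00, 11:30–12:00, 14:15–15:00, 16:15–17:45, 18:15–18:30.
Ulrich ∩ Jun ∩ Yolanda ∩ Jamal: 08:45–09:30, 14:15–15:00, 17:30–17:45.
Ulrich ∩ Jun ∩ Yolanda ∩ Jamal ∩ Diego: 08:45–09:30, 14:30–14:45, 17:30–17:45.
Ulrich ∩ Jun ∩ Yolanda ∩ Jamal ∩ Diego ∩ Kira: 08:45–09:30, 14:30–14:45, 17:30–17:45.
Total common minutes: 45 + 15 + 15 = 75.

75 minutes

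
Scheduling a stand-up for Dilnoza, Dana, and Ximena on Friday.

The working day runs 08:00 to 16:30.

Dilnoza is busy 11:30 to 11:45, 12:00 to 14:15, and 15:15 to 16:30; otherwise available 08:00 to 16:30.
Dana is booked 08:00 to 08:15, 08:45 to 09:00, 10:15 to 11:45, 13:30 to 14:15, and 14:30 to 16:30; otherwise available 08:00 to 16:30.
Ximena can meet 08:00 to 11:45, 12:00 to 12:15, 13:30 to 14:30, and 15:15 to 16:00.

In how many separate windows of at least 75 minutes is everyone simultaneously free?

1

Dilnoza free within 08:00–16:30: 08:00–11:30, 11:45–12:00, 14:15–15:15.
Dana free within 08:00–16:30: 08:15–08:45, 09:00–10:15, 11:45–13:30, 14:15–14:30.
Dilnoza ∩ Dana: 08:15–08:45, 09:00–10:15, 11:45–12:00, 14:15–14:30.
Dilnoza ∩ Dana ∩ Ximena: 08:15–08:45, 09:00–10:15, 14:15–14:30.
Windows ≥ 75 min: 09:00–10:15.
That's 1 window.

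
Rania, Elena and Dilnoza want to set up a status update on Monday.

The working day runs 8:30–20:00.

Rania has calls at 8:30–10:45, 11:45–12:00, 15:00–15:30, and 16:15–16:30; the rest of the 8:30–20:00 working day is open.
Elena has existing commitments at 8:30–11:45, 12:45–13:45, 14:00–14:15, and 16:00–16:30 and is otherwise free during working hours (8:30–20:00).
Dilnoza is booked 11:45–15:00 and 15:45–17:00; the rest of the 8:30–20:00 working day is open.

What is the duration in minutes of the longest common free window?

Rania free within 08:30–20:00: 10:45–11:45, 12:00–15:00, 15:30–16:15, 16:30–20:00.
Elena free within 08:30–20:00: 11:45–12:45, 13:45–14:00, 14:15–16:00, 16:30–20:00.
Dilnoza free within 08:30–20:00: 08:30–11:45, 15:00–15:45, 17:00–20:00.
Rania ∩ Elena: 12:00–12:45, 13:45–14:00, 14:15–15:00, 15:30–16:00, 16:30–20:00.
Rania ∩ Elena ∩ Dilnoza: 15:30–15:45, 17:00–20:00.
Common window lengths: 15, 180 min; longest is 180.

180 minutes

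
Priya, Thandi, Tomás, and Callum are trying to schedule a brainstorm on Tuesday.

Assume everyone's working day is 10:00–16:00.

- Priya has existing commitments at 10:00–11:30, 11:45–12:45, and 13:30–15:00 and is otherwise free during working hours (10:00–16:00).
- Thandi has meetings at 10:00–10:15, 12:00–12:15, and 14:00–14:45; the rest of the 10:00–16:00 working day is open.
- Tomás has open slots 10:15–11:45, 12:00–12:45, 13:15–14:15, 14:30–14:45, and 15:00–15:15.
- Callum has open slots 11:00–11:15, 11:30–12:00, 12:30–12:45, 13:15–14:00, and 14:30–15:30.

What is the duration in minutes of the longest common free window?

15 minutes

Priya free within 10:00–16:00: 11:30–11:45, 12:45–13:30, 15:00–16:00.
Thandi free within 10:00–16:00: 10:15–12:00, 12:15–14:00, 14:45–16:00.
Priya ∩ Thandi: 11:30–11:45, 12:45–13:30, 15:00–16:00.
Priya ∩ Thandi ∩ Tomás: 11:30–11:45, 13:15–13:30, 15:00–15:15.
Priya ∩ Thandi ∩ Tomás ∩ Callum: 11:30–11:45, 13:15–13:30, 15:00–15:15.
Common window lengths: 15, 15, 15 min; longest is 15.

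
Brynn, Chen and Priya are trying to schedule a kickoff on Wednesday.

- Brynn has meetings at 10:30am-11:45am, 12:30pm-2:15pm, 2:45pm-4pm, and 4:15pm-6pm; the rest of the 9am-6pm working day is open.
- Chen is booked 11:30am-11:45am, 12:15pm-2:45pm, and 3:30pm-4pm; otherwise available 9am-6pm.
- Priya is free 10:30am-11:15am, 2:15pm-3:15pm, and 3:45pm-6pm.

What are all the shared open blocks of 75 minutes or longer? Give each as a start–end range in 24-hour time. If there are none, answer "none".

none

Brynn free within 09:00–18:00: 09:00–10:30, 11:45–12:30, 14:15–14:45, 16:00–16:15.
Chen free within 09:00–18:00: 09:00–11:30, 11:45–12:15, 14:45–15:30, 16:00–18:00.
Brynn ∩ Chen: 09:00–10:30, 11:45–12:15, 16:00–16:15.
Brynn ∩ Chen ∩ Priya: 16:00–16:15.
Windows ≥ 75 min: (none).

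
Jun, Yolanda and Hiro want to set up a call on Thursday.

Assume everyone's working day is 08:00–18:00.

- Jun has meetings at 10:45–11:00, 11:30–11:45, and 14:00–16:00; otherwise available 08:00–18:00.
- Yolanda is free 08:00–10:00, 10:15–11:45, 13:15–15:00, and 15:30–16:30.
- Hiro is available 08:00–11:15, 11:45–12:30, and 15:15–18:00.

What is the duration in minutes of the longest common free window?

120 minutes

Jun free within 08:00–18:00: 08:00–10:45, 11:00–11:30, 11:45–14:00, 16:00–18:00.
Jun ∩ Yolanda: 08:00–10:00, 10:15–10:45, 11:00–11:30, 13:15–14:00, 16:00–16:30.
Jun ∩ Yolanda ∩ Hiro: 08:00–10:00, 10:15–10:45, 11:00–11:15, 16:00–16:30.
Common window lengths: 120, 30, 15, 30 min; longest is 120.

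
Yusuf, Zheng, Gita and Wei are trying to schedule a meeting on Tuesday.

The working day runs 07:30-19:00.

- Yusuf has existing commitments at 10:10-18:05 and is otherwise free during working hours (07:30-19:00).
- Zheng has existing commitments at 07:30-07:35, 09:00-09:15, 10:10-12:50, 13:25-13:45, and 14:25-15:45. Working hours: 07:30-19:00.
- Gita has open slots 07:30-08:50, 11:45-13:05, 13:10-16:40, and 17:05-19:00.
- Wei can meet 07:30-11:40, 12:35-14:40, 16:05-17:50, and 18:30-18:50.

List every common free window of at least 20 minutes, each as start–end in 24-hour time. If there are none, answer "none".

07:35–08:50, 18:30–18:50

Yusuf free within 07:30–19:00: 07:30–10:10, 18:05–19:00.
Zheng free within 07:30–19:00: 07:35–09:00, 09:15–10:10, 12:50–13:25, 13:45–14:25, 15:45–19:00.
Yusuf ∩ Zheng: 07:35–09:00, 09:15–10:10, 18:05–19:00.
Yusuf ∩ Zheng ∩ Gita: 07:35–08:50, 18:05–19:00.
Yusuf ∩ Zheng ∩ Gita ∩ Wei: 07:35–08:50, 18:30–18:50.
Windows ≥ 20 min: 07:35–08:50, 18:30–18:50.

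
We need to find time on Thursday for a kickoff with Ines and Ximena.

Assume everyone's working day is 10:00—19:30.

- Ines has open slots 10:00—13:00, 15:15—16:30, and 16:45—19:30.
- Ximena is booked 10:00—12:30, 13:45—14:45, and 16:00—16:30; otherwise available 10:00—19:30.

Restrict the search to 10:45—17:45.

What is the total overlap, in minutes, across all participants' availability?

Ximena free within 10:00–19:30: 12:30–13:45, 14:45–16:00, 16:30–19:30.
Ines ∩ Ximena: 12:30–13:00, 15:15–16:00, 16:45–19:30.
Restricted to 10:45–17:45: 12:30–13:00, 15:15–16:00, 16:45–17:45.
Total common minutes: 30 + 45 + 60 = 135.

135 minutes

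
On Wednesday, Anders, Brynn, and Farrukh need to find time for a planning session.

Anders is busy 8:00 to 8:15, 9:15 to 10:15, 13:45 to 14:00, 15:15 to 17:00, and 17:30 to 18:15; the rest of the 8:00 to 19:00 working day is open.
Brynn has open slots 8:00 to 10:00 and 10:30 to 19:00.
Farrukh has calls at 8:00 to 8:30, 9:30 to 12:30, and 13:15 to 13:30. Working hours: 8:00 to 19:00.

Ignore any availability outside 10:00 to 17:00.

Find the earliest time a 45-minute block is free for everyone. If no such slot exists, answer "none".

Anders free within 08:00–19:00: 08:15–09:15, 10:15–13:45, 14:00–15:15, 17:00–17:30, 18:15–19:00.
Farrukh free within 08:00–19:00: 08:30–09:30, 12:30–13:15, 13:30–19:00.
Anders ∩ Brynn: 08:15–09:15, 10:30–13:45, 14:00–15:15, 17:00–17:30, 18:15–19:00.
Anders ∩ Brynn ∩ Farrukh: 08:30–09:15, 12:30–13:15, 13:30–13:45, 14:00–15:15, 17:00–17:30, 18:15–19:00.
Restricted to 10:00–17:00: 12:30–13:15, 13:30–13:45, 14:00–15:15.
Windows ≥ 45 min: 12:30–13:15, 14:00–15:15.
Earliest such window starts at 12:30.

12:30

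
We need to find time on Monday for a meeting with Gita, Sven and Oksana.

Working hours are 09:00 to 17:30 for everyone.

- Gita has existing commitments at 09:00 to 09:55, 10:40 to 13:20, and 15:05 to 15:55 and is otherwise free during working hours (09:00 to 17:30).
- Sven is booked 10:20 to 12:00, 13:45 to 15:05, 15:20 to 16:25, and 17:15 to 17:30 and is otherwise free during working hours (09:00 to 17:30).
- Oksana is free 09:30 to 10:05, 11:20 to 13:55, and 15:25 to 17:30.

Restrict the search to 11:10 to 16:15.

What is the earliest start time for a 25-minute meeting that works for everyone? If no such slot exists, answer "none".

Gita free within 09:00–17:30: 09:55–10:40, 13:20–15:05, 15:55–17:30.
Sven free within 09:00–17:30: 09:00–10:20, 12:00–13:45, 15:05–15:20, 16:25–17:15.
Gita ∩ Sven: 09:55–10:20, 13:20–13:45, 16:25–17:15.
Gita ∩ Sven ∩ Oksana: 09:55–10:05, 13:20–13:45, 16:25–17:15.
Restricted to 11:10–16:15: 13:20–13:45.
Windows ≥ 25 min: 13:20–13:45.
Earliest such window starts at 13:20.

13:20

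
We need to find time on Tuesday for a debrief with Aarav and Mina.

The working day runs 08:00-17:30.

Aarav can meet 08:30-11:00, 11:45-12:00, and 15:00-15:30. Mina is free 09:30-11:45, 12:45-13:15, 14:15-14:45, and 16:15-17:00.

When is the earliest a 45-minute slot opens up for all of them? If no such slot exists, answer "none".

09:30

Aarav ∩ Mina: 09:30–11:00.
Windows ≥ 45 min: 09:30–11:00.
Earliest such window starts at 09:30.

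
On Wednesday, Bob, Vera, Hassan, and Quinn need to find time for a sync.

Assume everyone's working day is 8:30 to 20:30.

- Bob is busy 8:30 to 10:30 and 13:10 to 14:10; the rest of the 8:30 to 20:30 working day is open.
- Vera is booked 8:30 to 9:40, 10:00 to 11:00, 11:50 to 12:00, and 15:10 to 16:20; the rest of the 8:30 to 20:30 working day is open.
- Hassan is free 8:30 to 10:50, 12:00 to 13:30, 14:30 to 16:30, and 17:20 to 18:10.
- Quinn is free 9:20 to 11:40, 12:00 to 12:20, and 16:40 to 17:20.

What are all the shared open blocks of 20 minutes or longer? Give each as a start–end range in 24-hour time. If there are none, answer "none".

Bob free within 08:30–20:30: 10:30–13:10, 14:10–20:30.
Vera free within 08:30–20:30: 09:40–10:00, 11:00–11:50, 12:00–15:10, 16:20–20:30.
Bob ∩ Vera: 11:00–11:50, 12:00–13:10, 14:10–15:10, 16:20–20:30.
Bob ∩ Vera ∩ Hassan: 12:00–13:10, 14:30–15:10, 16:20–16:30, 17:20–18:10.
Bob ∩ Vera ∩ Hassan ∩ Quinn: 12:00–12:20.
Windows ≥ 20 min: 12:00–12:20.

12:00–12:20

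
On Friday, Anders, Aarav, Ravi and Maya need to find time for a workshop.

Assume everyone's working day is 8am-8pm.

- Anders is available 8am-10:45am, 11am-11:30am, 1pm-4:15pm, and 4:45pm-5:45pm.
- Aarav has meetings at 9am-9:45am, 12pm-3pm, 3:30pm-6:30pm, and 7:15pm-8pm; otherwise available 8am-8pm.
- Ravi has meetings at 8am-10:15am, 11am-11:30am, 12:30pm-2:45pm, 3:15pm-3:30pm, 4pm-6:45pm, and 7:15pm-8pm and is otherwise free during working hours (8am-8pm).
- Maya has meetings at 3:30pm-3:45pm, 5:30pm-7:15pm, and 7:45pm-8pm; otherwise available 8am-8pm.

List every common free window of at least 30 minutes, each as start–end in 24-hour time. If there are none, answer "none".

10:15–10:45

Aarav free within 08:00–20:00: 08:00–09:00, 09:45–12:00, 15:00–15:30, 18:30–19:15.
Ravi free within 08:00–20:00: 10:15–11:00, 11:30–12:30, 14:45–15:15, 15:30–16:00, 18:45–19:15.
Maya free within 08:00–20:00: 08:00–15:30, 15:45–17:30, 19:15–19:45.
Anders ∩ Aarav: 08:00–09:00, 09:45–10:45, 11:00–11:30, 15:00–15:30.
Anders ∩ Aarav ∩ Ravi: 10:15–10:45, 15:00–15:15.
Anders ∩ Aarav ∩ Ravi ∩ Maya: 10:15–10:45, 15:00–15:15.
Windows ≥ 30 min: 10:15–10:45.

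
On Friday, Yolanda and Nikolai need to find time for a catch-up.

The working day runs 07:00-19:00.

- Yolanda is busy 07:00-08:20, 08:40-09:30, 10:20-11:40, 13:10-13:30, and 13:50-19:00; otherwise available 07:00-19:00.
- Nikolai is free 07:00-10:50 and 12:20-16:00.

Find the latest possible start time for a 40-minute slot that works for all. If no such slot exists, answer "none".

Yolanda free within 07:00–19:00: 08:20–08:40, 09:30–10:20, 11:40–13:10, 13:30–13:50.
Yolanda ∩ Nikolai: 08:20–08:40, 09:30–10:20, 12:20–13:10, 13:30–13:50.
Windows ≥ 40 min: 09:30–10:20, 12:20–13:10.
Latest start in the last window 12:20–13:10 is 13:10 − 40 min = 12:30.

12:30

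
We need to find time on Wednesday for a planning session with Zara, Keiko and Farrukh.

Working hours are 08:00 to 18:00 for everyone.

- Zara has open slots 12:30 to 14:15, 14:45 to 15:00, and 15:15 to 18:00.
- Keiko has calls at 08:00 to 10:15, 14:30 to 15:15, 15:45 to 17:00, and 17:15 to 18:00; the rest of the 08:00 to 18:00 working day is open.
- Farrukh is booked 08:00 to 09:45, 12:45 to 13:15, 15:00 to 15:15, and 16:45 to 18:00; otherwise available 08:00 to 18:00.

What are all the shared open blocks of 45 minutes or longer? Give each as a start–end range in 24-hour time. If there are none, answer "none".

13:15–14:15

Keiko free within 08:00–18:00: 10:15–14:30, 15:15–15:45, 17:00–17:15.
Farrukh free within 08:00–18:00: 09:45–12:45, 13:15–15:00, 15:15–16:45.
Zara ∩ Keiko: 12:30–14:15, 15:15–15:45, 17:00–17:15.
Zara ∩ Keiko ∩ Farrukh: 12:30–12:45, 13:15–14:15, 15:15–15:45.
Windows ≥ 45 min: 13:15–14:15.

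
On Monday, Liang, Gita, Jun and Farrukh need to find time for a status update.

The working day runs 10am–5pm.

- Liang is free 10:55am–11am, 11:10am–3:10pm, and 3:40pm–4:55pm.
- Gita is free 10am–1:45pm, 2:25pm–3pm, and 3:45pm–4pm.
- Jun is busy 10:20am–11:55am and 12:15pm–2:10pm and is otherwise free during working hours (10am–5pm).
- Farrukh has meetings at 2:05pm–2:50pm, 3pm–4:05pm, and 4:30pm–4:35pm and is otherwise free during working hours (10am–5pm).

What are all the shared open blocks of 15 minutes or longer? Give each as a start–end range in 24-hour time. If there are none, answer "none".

11:55–12:15

Jun free within 10:00–17:00: 10:00–10:20, 11:55–12:15, 14:10–17:00.
Farrukh free within 10:00–17:00: 10:00–14:05, 14:50–15:00, 16:05–16:30, 16:35–17:00.
Liang ∩ Gita: 10:55–11:00, 11:10–13:45, 14:25–15:00, 15:45–16:00.
Liang ∩ Gita ∩ Jun: 11:55–12:15, 14:25–15:00, 15:45–16:00.
Liang ∩ Gita ∩ Jun ∩ Farrukh: 11:55–12:15, 14:50–15:00.
Windows ≥ 15 min: 11:55–12:15.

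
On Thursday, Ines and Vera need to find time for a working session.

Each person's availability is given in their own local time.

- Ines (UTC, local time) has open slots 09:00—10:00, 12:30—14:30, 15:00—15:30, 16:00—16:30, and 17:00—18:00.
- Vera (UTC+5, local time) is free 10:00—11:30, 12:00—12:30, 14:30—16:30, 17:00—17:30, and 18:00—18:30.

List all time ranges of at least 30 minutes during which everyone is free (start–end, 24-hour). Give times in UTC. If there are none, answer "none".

Ines → UTC: 09:00–10:00, 12:30–14:30, 15:00–15:30, 16:00–16:30, 17:00–18:00.
Vera → UTC: 05:00–06:30, 07:00–07:30, 09:30–11:30, 12:00–12:30, 13:00–13:30.
Ines ∩ Vera: 09:30–10:00, 13:00–13:30.
Windows ≥ 30 min: 09:30–10:00, 13:00–13:30.

09:30–10:00, 13:00–13:30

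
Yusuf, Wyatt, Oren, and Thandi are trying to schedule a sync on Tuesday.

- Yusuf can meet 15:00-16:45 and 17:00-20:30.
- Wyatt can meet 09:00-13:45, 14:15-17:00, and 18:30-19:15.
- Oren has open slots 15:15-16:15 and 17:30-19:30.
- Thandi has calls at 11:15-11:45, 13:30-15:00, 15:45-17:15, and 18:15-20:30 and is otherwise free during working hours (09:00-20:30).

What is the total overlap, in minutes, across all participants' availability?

Thandi free within 09:00–20:30: 09:00–11:15, 11:45–13:30, 15:00–15:45, 17:15–18:15.
Yusuf ∩ Wyatt: 15:00–16:45, 18:30–19:15.
Yusuf ∩ Wyatt ∩ Oren: 15:15–16:15, 18:30–19:15.
Yusuf ∩ Wyatt ∩ Oren ∩ Thandi: 15:15–15:45.
Total common minutes: 30.

30 minutes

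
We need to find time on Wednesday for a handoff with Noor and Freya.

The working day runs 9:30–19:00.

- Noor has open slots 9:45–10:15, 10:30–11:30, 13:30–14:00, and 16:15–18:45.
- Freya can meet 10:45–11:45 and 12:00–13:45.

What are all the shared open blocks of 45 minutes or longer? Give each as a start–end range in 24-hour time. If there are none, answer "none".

Noor ∩ Freya: 10:45–11:30, 13:30–13:45.
Windows ≥ 45 min: 10:45–11:30.

10:45–11:30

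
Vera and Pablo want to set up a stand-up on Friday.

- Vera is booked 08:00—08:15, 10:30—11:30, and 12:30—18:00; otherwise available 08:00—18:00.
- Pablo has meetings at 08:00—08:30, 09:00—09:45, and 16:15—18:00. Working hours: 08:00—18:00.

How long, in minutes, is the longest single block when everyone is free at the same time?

60 minutes

Vera free within 08:00–18:00: 08:15–10:30, 11:30–12:30.
Pablo free within 08:00–18:00: 08:30–09:00, 09:45–16:15.
Vera ∩ Pablo: 08:30–09:00, 09:45–10:30, 11:30–12:30.
Common window lengths: 30, 45, 60 min; longest is 60.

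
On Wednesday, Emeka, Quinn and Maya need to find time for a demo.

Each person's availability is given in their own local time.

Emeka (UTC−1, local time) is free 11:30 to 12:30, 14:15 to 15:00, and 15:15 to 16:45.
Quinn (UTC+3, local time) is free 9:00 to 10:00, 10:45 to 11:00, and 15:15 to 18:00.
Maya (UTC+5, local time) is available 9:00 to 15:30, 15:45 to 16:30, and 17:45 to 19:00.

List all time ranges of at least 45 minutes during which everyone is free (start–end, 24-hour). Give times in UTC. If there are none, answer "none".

Emeka → UTC: 12:30–13:30, 15:15–16:00, 16:15–17:45.
Quinn → UTC: 06:00–07:00, 07:45–08:00, 12:15–15:00.
Maya → UTC: 04:00–10:30, 10:45–11:30, 12:45–14:00.
Emeka ∩ Quinn: 12:30–13:30.
Emeka ∩ Quinn ∩ Maya: 12:45–13:30.
Windows ≥ 45 min: 12:45–13:30.

12:45–13:30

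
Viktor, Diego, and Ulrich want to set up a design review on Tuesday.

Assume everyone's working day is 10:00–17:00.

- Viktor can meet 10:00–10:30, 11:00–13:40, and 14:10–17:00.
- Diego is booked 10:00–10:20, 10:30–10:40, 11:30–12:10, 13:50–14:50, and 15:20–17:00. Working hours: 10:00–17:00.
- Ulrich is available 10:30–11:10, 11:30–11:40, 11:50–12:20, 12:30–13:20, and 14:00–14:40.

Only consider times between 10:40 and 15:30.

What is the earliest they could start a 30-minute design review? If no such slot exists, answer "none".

12:30

Diego free within 10:00–17:00: 10:20–10:30, 10:40–11:30, 12:10–13:50, 14:50–15:20.
Viktor ∩ Diego: 10:20–10:30, 11:00–11:30, 12:10–13:40, 14:50–15:20.
Viktor ∩ Diego ∩ Ulrich: 11:00–11:10, 12:10–12:20, 12:30–13:20.
Restricted to 10:40–15:30: 11:00–11:10, 12:10–12:20, 12:30–13:20.
Windows ≥ 30 min: 12:30–13:20.
Earliest such window starts at 12:30.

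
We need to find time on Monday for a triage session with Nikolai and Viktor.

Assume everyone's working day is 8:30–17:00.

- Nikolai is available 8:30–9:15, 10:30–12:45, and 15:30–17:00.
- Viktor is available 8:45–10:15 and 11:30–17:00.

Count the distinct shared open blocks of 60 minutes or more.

Nikolai ∩ Viktor: 08:45–09:15, 11:30–12:45, 15:30–17:00.
Windows ≥ 60 min: 11:30–12:45, 15:30–17:00.
That's 2 windows.

2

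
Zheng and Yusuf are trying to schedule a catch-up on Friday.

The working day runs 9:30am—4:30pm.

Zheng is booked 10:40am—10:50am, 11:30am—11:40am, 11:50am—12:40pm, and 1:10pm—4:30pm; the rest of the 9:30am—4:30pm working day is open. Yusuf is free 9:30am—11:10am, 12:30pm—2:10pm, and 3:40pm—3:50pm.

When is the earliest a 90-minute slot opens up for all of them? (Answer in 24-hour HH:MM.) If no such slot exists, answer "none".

none

Zheng free within 09:30–16:30: 09:30–10:40, 10:50–11:30, 11:40–11:50, 12:40–13:10.
Zheng ∩ Yusuf: 09:30–10:40, 10:50–11:10, 12:40–13:10.
Windows ≥ 90 min: (none).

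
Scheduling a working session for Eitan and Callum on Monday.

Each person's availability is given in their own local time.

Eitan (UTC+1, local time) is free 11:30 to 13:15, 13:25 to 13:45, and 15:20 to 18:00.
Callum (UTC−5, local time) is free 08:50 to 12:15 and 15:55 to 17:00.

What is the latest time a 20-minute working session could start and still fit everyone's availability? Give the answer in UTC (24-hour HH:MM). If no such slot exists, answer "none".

Eitan → UTC: 10:30–12:15, 12:25–12:45, 14:20–17:00.
Callum → UTC: 13:50–17:15, 20:55–22:00.
Eitan ∩ Callum: 14:20–17:00.
Windows ≥ 20 min: 14:20–17:00.
Latest start in the last window 14:20–17:00 is 17:00 − 20 min = 16:40.

16:40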